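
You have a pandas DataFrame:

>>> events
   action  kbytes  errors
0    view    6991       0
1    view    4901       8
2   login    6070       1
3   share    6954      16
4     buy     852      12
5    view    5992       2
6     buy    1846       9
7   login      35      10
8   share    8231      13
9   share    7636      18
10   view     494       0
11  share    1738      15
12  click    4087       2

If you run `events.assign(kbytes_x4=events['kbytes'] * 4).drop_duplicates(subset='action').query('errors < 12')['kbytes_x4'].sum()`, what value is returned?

add column kbytes_x4 = events['kbytes'] * 4:
   action  kbytes  errors  kbytes_x4
0    view    6991       0      27964
1    view    4901       8      19604
2   login    6070       1      24280
3   share    6954      16      27816
4     buy     852      12       3408
5    view    5992       2      23968
6     buy    1846       9       7384
7   login      35      10        140
8   share    8231      13      32924
9   share    7636      18      30544
10   view     494       0       1976
11  share    1738      15       6952
12  click    4087       2      16348
drop duplicate action (keep=first):
   action  kbytes  errors  kbytes_x4
0    view    6991       0      27964
2   login    6070       1      24280
3   share    6954      16      27816
4     buy     852      12       3408
12  click    4087       2      16348
filter rows where errors < 12:
   action  kbytes  errors  kbytes_x4
0    view    6991       0      27964
2   login    6070       1      24280
12  click    4087       2      16348
Reading off the sum of column 'kbytes_x4', we get 68592.

68592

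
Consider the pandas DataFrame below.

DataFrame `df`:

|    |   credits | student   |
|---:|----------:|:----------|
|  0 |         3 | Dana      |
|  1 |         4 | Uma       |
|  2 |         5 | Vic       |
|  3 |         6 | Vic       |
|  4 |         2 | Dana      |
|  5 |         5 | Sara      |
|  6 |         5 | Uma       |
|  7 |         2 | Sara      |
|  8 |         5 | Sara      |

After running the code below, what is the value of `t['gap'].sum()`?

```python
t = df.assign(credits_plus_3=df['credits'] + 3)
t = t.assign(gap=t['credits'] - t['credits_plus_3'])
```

add column credits_plus_3 = df['credits'] + 3:
   credits student  credits_plus_3
0        3    Dana               6
1        4     Uma               7
2        5     Vic               8
3        6     Vic               9
4        2    Dana               5
5        5    Sara               8
6        5     Uma               8
7        2    Sara               5
8        5    Sara               8
add column gap = t['credits'] - t['credits_plus_3']:
   credits student  credits_plus_3  gap
0        3    Dana               6   -3
1        4     Uma               7   -3
2        5     Vic               8   -3
3        6     Vic               9   -3
4        2    Dana               5   -3
5        5    Sara               8   -3
6        5     Uma               8   -3
7        2    Sara               5   -3
8        5    Sara               8   -3
Hence -27.

-27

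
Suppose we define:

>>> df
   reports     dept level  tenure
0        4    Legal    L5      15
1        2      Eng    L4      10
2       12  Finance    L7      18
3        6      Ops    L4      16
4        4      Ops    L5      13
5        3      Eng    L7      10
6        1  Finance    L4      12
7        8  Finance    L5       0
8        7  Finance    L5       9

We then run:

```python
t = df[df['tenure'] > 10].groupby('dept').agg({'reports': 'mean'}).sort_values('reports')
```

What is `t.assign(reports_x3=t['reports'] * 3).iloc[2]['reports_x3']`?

19.5

filter rows where tenure > 10:
   reports     dept level  tenure
0        4    Legal    L5      15
2       12  Finance    L7      18
3        6      Ops    L4      16
4        4      Ops    L5      13
6        1  Finance    L4      12
group by dept, mean of reports:
         reports
dept            
Finance      6.5
Legal        4.0
Ops          5.0
sort by reports:
         reports
dept            
Legal        4.0
Ops          5.0
Finance      6.5
add column reports_x3 = t['reports'] * 3:
         reports  reports_x3
dept                        
Legal        4.0        12.0
Ops          5.0        15.0
Finance      6.5        19.5
The value at position 2, column 'reports_x3' is 19.5.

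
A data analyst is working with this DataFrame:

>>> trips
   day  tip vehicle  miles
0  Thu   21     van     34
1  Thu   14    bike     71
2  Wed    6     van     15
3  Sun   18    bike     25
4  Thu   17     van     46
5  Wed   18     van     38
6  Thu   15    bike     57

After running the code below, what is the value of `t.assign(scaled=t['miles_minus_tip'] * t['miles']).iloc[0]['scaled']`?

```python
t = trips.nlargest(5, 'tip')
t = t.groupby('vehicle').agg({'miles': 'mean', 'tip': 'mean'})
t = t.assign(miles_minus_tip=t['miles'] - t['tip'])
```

1004.5

take 5 rows with largest tip:
   day  tip vehicle  miles
0  Thu   21     van     34
3  Sun   18    bike     25
5  Wed   18     van     38
4  Thu   17     van     46
6  Thu   15    bike     57
group by vehicle: mean(miles), mean(tip):
             miles        tip
vehicle                      
bike     41.000000  16.500000
van      39.333333  18.666667
add column miles_minus_tip = t['miles'] - t['tip']:
             miles        tip  miles_minus_tip
vehicle                                       
bike     41.000000  16.500000        24.500000
van      39.333333  18.666667        20.666667
add column scaled = t['miles_minus_tip'] * t['miles']:
             miles        tip  miles_minus_tip       scaled
vehicle                                                    
bike     41.000000  16.500000        24.500000  1004.500000
van      39.333333  18.666667        20.666667   812.888889
Taking the value at position 0, column 'scaled' gives 1004.5.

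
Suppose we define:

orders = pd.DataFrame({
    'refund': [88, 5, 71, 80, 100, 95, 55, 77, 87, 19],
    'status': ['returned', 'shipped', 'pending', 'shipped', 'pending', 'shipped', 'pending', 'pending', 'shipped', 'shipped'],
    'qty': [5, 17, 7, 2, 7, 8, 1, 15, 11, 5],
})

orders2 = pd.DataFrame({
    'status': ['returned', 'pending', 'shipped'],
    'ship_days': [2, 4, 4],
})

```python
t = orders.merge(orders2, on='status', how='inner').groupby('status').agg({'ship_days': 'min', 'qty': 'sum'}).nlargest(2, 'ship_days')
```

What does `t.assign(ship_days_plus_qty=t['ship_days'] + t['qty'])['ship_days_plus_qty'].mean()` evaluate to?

merge on 'status' (how='inner') → 10 rows:
   refund    status  qty  ship_days
0      88  returned    5          2
1       5   shipped   17          4
2      71   pending    7          4
3      80   shipped    2          4
4     100   pending    7          4
5      95   shipped    8          4
6      55   pending    1          4
7      77   pending   15          4
8      87   shipped   11          4
9      19   shipped    5          4
group by status: min(ship_days), sum(qty):
          ship_days  qty
status                  
pending           4   30
returned          2    5
shipped           4   43
take 2 rows with largest ship_days:
         ship_days  qty
status                 
pending          4   30
shipped          4   43
add column ship_days_plus_qty = t['ship_days'] + t['qty']:
         ship_days  qty  ship_days_plus_qty
status                                     
pending          4   30                  34
shipped          4   43                  47

40.5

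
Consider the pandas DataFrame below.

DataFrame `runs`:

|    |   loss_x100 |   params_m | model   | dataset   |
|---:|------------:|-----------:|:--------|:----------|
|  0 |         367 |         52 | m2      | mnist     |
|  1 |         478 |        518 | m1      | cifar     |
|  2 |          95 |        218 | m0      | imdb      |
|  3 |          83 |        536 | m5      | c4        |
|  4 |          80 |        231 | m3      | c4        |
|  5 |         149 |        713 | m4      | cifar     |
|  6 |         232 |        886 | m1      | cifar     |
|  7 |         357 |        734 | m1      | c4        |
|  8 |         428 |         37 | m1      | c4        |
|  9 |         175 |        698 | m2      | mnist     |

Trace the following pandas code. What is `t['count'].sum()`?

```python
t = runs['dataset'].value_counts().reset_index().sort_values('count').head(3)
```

value_counts of dataset:
dataset
c4       4
cifar    3
mnist    2
imdb     1
Name: count, dtype: int64
reset_index():
  dataset  count
0      c4      4
1   cifar      3
2   mnist      2
3    imdb      1
sort by count:
  dataset  count
3    imdb      1
2   mnist      2
1   cifar      3
0      c4      4
take first 3 rows:
  dataset  count
3    imdb      1
2   mnist      2
1   cifar      3

6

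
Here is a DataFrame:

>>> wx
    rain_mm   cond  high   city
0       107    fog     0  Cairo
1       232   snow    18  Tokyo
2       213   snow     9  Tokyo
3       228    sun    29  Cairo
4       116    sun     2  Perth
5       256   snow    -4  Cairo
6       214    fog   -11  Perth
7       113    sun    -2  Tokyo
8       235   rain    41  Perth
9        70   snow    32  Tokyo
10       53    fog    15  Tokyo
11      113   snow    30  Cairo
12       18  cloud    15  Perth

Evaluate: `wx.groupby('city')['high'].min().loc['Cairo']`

group by city, min of high:
city
Cairo    -4
Perth   -11
Tokyo    -2
Name: high, dtype: int64

-4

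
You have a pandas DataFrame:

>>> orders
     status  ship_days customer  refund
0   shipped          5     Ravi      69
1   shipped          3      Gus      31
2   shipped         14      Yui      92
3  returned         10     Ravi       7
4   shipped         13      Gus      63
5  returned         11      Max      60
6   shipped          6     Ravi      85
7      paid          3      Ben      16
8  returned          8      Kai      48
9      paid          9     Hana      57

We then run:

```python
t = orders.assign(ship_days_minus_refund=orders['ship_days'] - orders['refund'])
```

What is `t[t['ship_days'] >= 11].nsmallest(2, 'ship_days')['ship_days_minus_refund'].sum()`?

-99

add column ship_days_minus_refund = orders['ship_days'] - orders['refund']:
     status  ship_days customer  refund  ship_days_minus_refund
0   shipped          5     Ravi      69                     -64
1   shipped          3      Gus      31                     -28
2   shipped         14      Yui      92                     -78
3  returned         10     Ravi       7                       3
4   shipped         13      Gus      63                     -50
5  returned         11      Max      60                     -49
6   shipped          6     Ravi      85                     -79
7      paid          3      Ben      16                     -13
8  returned          8      Kai      48                     -40
9      paid          9     Hana      57                     -48
filter rows where ship_days >= 11:
     status  ship_days customer  refund  ship_days_minus_refund
2   shipped         14      Yui      92                     -78
4   shipped         13      Gus      63                     -50
5  returned         11      Max      60                     -49
take 2 rows with smallest ship_days:
     status  ship_days customer  refund  ship_days_minus_refund
5  returned         11      Max      60                     -49
4   shipped         13      Gus      63                     -50
sum of column 'ship_days_minus_refund' → -99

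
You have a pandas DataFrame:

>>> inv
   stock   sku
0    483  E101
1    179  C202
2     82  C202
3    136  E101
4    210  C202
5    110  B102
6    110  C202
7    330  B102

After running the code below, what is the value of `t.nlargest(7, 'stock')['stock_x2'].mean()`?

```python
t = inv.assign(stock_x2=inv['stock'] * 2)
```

445.142857143

add column stock_x2 = inv['stock'] * 2:
   stock   sku  stock_x2
0    483  E101       966
1    179  C202       358
2     82  C202       164
3    136  E101       272
4    210  C202       420
5    110  B102       220
6    110  C202       220
7    330  B102       660
take 7 rows with largest stock:
   stock   sku  stock_x2
0    483  E101       966
7    330  B102       660
4    210  C202       420
1    179  C202       358
3    136  E101       272
5    110  B102       220
6    110  C202       220
Taking the mean of column 'stock_x2' gives 445.142857143.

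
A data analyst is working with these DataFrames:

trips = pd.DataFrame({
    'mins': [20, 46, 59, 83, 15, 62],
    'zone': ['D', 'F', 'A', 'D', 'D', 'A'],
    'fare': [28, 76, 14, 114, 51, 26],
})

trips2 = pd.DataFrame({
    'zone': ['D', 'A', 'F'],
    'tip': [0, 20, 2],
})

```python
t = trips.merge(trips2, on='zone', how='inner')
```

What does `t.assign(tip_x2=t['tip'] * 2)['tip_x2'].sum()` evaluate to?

merge on 'zone' (how='inner') → 6 rows:
   mins zone  fare  tip
0    20    D    28    0
1    46    F    76    2
2    59    A    14   20
3    83    D   114    0
4    15    D    51    0
5    62    A    26   20
add column tip_x2 = t['tip'] * 2:
   mins zone  fare  tip  tip_x2
0    20    D    28    0       0
1    46    F    76    2       4
2    59    A    14   20      40
3    83    D   114    0       0
4    15    D    51    0       0
5    62    A    26   20      40
sum of column 'tip_x2' → 84

84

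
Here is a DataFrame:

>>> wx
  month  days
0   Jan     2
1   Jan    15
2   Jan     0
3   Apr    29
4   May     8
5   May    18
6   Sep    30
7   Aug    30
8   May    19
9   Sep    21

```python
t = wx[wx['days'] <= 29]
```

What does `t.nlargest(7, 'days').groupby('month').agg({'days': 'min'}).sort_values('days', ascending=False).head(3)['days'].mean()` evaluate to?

filter rows where days <= 29:
  month  days
0   Jan     2
1   Jan    15
2   Jan     0
3   Apr    29
4   May     8
5   May    18
8   May    19
9   Sep    21
take 7 rows with largest days:
  month  days
3   Apr    29
9   Sep    21
8   May    19
5   May    18
1   Jan    15
4   May     8
0   Jan     2
group by month, min of days:
       days
month      
Apr      29
Jan       2
May       8
Sep      21
sort by days descending:
       days
month      
Apr      29
Sep      21
May       8
Jan       2
take first 3 rows:
       days
month      
Apr      29
Sep      21
May       8

19.3333333333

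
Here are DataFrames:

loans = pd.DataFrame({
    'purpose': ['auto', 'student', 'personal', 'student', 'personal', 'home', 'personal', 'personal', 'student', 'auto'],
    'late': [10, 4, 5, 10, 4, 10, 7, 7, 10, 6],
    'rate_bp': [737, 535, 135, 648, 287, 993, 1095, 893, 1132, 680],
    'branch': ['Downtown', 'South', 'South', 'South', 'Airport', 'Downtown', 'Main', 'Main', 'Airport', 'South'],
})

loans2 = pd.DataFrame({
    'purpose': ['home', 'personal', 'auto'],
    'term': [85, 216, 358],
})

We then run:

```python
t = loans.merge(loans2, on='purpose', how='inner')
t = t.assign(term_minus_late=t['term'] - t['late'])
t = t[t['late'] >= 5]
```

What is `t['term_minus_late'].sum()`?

1404

merge on 'purpose' (how='inner') → 7 rows:
    purpose  late  rate_bp    branch  term
0      auto    10      737  Downtown   358
1  personal     5      135     South   216
2  personal     4      287   Airport   216
3      home    10      993  Downtown    85
4  personal     7     1095      Main   216
5  personal     7      893      Main   216
6      auto     6      680     South   358
add column term_minus_late = t['term'] - t['late']:
    purpose  late  rate_bp    branch  term  term_minus_late
0      auto    10      737  Downtown   358              348
1  personal     5      135     South   216              211
2  personal     4      287   Airport   216              212
3      home    10      993  Downtown    85               75
4  personal     7     1095      Main   216              209
5  personal     7      893      Main   216              209
6      auto     6      680     South   358              352
filter rows where late >= 5:
    purpose  late  rate_bp    branch  term  term_minus_late
0      auto    10      737  Downtown   358              348
1  personal     5      135     South   216              211
3      home    10      993  Downtown    85               75
4  personal     7     1095      Main   216              209
5  personal     7      893      Main   216              209
6      auto     6      680     South   358              352
sum of column 'term_minus_late' → 1404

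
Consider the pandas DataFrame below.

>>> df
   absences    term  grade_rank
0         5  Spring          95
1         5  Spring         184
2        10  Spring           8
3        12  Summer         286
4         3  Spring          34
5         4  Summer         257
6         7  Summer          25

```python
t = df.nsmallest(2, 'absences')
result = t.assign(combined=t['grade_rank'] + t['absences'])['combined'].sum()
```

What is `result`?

298

take 2 rows with smallest absences:
   absences    term  grade_rank
4         3  Spring          34
5         4  Summer         257
add column combined = t['grade_rank'] + t['absences']:
   absences    term  grade_rank  combined
4         3  Spring          34        37
5         4  Summer         257       261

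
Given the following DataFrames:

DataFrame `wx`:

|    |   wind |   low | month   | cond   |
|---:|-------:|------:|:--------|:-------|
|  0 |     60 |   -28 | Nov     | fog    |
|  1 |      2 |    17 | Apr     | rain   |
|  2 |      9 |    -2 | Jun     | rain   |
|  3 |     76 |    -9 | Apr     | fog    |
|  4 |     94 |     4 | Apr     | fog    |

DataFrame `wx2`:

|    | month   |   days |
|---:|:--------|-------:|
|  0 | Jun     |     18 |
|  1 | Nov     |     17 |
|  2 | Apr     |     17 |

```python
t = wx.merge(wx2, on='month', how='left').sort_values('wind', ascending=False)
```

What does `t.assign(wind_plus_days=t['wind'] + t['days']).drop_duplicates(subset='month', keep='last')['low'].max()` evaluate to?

17

merge on 'month' (how='left') → 5 rows:
   wind  low month  cond  days
0    60  -28   Nov   fog    17
1     2   17   Apr  rain    17
2     9   -2   Jun  rain    18
3    76   -9   Apr   fog    17
4    94    4   Apr   fog    17
sort by wind descending:
   wind  low month  cond  days
4    94    4   Apr   fog    17
3    76   -9   Apr   fog    17
0    60  -28   Nov   fog    17
2     9   -2   Jun  rain    18
1     2   17   Apr  rain    17
add column wind_plus_days = t['wind'] + t['days']:
   wind  low month  cond  days  wind_plus_days
4    94    4   Apr   fog    17             111
3    76   -9   Apr   fog    17              93
0    60  -28   Nov   fog    17              77
2     9   -2   Jun  rain    18              27
1     2   17   Apr  rain    17              19
drop duplicate month (keep=last):
   wind  low month  cond  days  wind_plus_days
0    60  -28   Nov   fog    17              77
2     9   -2   Jun  rain    18              27
1     2   17   Apr  rain    17              19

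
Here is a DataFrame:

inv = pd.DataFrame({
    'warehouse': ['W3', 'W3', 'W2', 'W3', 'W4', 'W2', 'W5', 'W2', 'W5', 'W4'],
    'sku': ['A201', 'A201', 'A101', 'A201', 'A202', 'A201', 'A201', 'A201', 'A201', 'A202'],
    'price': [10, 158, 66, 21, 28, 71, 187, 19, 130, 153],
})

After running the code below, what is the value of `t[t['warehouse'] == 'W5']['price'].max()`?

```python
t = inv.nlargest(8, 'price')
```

187

take 8 rows with largest price:
  warehouse   sku  price
6        W5  A201    187
1        W3  A201    158
9        W4  A202    153
8        W5  A201    130
5        W2  A201     71
2        W2  A101     66
4        W4  A202     28
3        W3  A201     21
filter rows where warehouse == 'W5':
  warehouse   sku  price
6        W5  A201    187
8        W5  A201    130
Finally, max of column 'price' = 187.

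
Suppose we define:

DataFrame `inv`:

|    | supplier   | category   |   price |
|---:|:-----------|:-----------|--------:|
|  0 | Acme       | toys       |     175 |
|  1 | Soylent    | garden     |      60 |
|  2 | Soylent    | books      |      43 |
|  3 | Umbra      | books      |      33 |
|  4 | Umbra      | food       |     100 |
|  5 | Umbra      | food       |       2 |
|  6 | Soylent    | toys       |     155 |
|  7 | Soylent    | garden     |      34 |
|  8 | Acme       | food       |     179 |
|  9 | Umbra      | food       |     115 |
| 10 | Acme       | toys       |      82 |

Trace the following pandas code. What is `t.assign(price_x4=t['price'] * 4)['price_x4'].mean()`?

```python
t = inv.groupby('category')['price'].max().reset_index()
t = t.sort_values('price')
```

457.0

group by category, max of price:
category
books      43
food      179
garden     60
toys      175
Name: price, dtype: int64
reset_index():
  category  price
0    books     43
1     food    179
2   garden     60
3     toys    175
sort by price:
  category  price
0    books     43
2   garden     60
3     toys    175
1     food    179
add column price_x4 = t['price'] * 4:
  category  price  price_x4
0    books     43       172
2   garden     60       240
3     toys    175       700
1     food    179       716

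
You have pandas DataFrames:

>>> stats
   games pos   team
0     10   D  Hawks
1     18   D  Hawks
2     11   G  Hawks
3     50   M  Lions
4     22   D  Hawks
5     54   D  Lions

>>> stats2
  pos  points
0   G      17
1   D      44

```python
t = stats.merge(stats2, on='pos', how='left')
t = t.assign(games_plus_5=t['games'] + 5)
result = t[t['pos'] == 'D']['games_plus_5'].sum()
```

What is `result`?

merge on 'pos' (how='left') → 6 rows:
   games pos   team  points
0     10   D  Hawks    44.0
1     18   D  Hawks    44.0
2     11   G  Hawks    17.0
3     50   M  Lions     NaN
4     22   D  Hawks    44.0
5     54   D  Lions    44.0
add column games_plus_5 = t['games'] + 5:
   games pos   team  points  games_plus_5
0     10   D  Hawks    44.0            15
1     18   D  Hawks    44.0            23
2     11   G  Hawks    17.0            16
3     50   M  Lions     NaN            55
4     22   D  Hawks    44.0            27
5     54   D  Lions    44.0            59
filter rows where pos == 'D':
   games pos   team  points  games_plus_5
0     10   D  Hawks    44.0            15
1     18   D  Hawks    44.0            23
4     22   D  Hawks    44.0            27
5     54   D  Lions    44.0            59

124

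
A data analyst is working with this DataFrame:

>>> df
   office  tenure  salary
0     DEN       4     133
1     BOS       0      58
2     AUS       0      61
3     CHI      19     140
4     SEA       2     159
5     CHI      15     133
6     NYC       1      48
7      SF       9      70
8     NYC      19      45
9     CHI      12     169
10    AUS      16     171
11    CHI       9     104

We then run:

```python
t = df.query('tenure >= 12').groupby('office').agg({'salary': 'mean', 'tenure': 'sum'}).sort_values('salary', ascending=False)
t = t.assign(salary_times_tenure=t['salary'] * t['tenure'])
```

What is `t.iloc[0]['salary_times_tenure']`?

2736.0

filter rows where tenure >= 12:
   office  tenure  salary
3     CHI      19     140
5     CHI      15     133
8     NYC      19      45
9     CHI      12     169
10    AUS      16     171
group by office: mean(salary), sum(tenure):
            salary  tenure
office                    
AUS     171.000000      16
CHI     147.333333      46
NYC      45.000000      19
sort by salary descending:
            salary  tenure
office                    
AUS     171.000000      16
CHI     147.333333      46
NYC      45.000000      19
add column salary_times_tenure = t['salary'] * t['tenure']:
            salary  tenure  salary_times_tenure
office                                         
AUS     171.000000      16          2736.000000
CHI     147.333333      46          6777.333333
NYC      45.000000      19           855.000000
Reading off the value at position 0, column 'salary_times_tenure', we get 2736.0.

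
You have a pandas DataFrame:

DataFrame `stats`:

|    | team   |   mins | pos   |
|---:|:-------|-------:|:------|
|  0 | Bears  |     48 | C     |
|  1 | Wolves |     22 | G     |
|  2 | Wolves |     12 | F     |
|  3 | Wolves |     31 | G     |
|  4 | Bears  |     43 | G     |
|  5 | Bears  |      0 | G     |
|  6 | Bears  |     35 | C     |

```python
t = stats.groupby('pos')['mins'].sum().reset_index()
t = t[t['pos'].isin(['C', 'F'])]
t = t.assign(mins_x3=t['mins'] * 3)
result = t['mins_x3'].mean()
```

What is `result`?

group by pos, sum of mins:
pos
C    83
F    12
G    96
Name: mins, dtype: int64
reset_index():
  pos  mins
0   C    83
1   F    12
2   G    96
filter rows where pos in ['C', 'F']:
  pos  mins
0   C    83
1   F    12
add column mins_x3 = t['mins'] * 3:
  pos  mins  mins_x3
0   C    83      249
1   F    12       36

142.5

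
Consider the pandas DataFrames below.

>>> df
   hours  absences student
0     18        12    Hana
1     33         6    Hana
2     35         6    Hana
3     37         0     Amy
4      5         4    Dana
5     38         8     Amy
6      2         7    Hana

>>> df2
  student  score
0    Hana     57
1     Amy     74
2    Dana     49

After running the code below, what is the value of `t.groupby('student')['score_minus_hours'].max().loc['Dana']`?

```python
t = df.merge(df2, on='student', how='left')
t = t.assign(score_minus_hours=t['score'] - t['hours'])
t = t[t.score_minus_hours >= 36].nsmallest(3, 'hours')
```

merge on 'student' (how='left') → 7 rows:
   hours  absences student  score
0     18        12    Hana     57
1     33         6    Hana     57
2     35         6    Hana     57
3     37         0     Amy     74
4      5         4    Dana     49
5     38         8     Amy     74
6      2         7    Hana     57
add column score_minus_hours = t['score'] - t['hours']:
   hours  absences student  score  score_minus_hours
0     18        12    Hana     57                 39
1     33         6    Hana     57                 24
2     35         6    Hana     57                 22
3     37         0     Amy     74                 37
4      5         4    Dana     49                 44
5     38         8     Amy     74                 36
6      2         7    Hana     57                 55
filter rows where score_minus_hours >= 36:
   hours  absences student  score  score_minus_hours
0     18        12    Hana     57                 39
3     37         0     Amy     74                 37
4      5         4    Dana     49                 44
5     38         8     Amy     74                 36
6      2         7    Hana     57                 55
take 3 rows with smallest hours:
   hours  absences student  score  score_minus_hours
6      2         7    Hana     57                 55
4      5         4    Dana     49                 44
0     18        12    Hana     57                 39
group by student, max of score_minus_hours:
student
Dana    44
Hana    55
Name: score_minus_hours, dtype: int64
Taking the value at index 'Dana' gives 44.

44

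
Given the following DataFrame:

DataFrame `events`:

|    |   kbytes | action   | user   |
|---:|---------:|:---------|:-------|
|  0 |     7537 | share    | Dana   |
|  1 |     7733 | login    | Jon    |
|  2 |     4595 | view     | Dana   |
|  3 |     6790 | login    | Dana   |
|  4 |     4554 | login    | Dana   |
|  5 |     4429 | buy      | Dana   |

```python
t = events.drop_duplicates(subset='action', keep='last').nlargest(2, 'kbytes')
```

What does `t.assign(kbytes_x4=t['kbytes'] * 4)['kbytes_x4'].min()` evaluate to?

drop duplicate action (keep=last):
   kbytes action  user
0    7537  share  Dana
2    4595   view  Dana
4    4554  login  Dana
5    4429    buy  Dana
take 2 rows with largest kbytes:
   kbytes action  user
0    7537  share  Dana
2    4595   view  Dana
add column kbytes_x4 = t['kbytes'] * 4:
   kbytes action  user  kbytes_x4
0    7537  share  Dana      30148
2    4595   view  Dana      18380

18380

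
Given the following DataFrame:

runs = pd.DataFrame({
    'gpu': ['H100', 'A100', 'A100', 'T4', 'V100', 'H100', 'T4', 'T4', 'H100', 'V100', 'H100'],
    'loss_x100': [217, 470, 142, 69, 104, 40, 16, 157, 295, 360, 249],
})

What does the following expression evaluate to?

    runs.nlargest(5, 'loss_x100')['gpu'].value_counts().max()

take 5 rows with largest loss_x100:
     gpu  loss_x100
1   A100        470
9   V100        360
8   H100        295
10  H100        249
0   H100        217
value_counts of gpu:
gpu
H100    3
A100    1
V100    1
Name: count, dtype: int64
The max of the resulting series is 3.

3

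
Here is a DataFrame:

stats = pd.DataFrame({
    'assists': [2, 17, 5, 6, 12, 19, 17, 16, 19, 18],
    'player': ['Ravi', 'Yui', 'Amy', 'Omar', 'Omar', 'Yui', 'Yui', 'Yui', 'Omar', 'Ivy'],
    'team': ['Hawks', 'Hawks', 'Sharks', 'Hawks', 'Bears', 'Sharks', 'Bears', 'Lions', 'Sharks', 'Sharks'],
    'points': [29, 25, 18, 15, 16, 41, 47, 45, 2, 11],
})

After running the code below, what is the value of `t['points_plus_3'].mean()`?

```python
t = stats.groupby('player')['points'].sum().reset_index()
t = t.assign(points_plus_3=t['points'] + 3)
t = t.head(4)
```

25.75

group by player, sum of points:
player
Amy      18
Ivy      11
Omar     33
Ravi     29
Yui     158
Name: points, dtype: int64
reset_index():
  player  points
0    Amy      18
1    Ivy      11
2   Omar      33
3   Ravi      29
4    Yui     158
add column points_plus_3 = t['points'] + 3:
  player  points  points_plus_3
0    Amy      18             21
1    Ivy      11             14
2   Omar      33             36
3   Ravi      29             32
4    Yui     158            161
take first 4 rows:
  player  points  points_plus_3
0    Amy      18             21
1    Ivy      11             14
2   Omar      33             36
3   Ravi      29             32
Hence 25.75.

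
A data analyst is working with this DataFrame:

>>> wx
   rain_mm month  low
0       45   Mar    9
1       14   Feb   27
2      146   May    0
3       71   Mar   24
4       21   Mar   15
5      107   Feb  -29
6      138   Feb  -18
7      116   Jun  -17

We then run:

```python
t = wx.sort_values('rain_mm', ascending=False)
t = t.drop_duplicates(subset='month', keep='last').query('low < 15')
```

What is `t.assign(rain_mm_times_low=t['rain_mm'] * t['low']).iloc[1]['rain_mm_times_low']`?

-1972

sort by rain_mm descending:
   rain_mm month  low
2      146   May    0
6      138   Feb  -18
7      116   Jun  -17
5      107   Feb  -29
3       71   Mar   24
0       45   Mar    9
4       21   Mar   15
1       14   Feb   27
drop duplicate month (keep=last):
   rain_mm month  low
2      146   May    0
7      116   Jun  -17
4       21   Mar   15
1       14   Feb   27
filter rows where low < 15:
   rain_mm month  low
2      146   May    0
7      116   Jun  -17
add column rain_mm_times_low = t['rain_mm'] * t['low']:
   rain_mm month  low  rain_mm_times_low
2      146   May    0                  0
7      116   Jun  -17              -1972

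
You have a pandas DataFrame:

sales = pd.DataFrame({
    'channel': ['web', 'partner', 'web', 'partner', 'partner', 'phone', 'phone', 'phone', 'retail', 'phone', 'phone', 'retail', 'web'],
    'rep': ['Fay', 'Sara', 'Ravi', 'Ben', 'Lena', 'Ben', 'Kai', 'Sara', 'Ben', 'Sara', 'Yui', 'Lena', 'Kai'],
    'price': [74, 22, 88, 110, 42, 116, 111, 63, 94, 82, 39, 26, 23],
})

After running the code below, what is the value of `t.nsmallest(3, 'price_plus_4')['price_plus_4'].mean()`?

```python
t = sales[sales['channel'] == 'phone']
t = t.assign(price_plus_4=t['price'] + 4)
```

filter rows where channel == 'phone':
   channel   rep  price
5    phone   Ben    116
6    phone   Kai    111
7    phone  Sara     63
9    phone  Sara     82
10   phone   Yui     39
add column price_plus_4 = t['price'] + 4:
   channel   rep  price  price_plus_4
5    phone   Ben    116           120
6    phone   Kai    111           115
7    phone  Sara     63            67
9    phone  Sara     82            86
10   phone   Yui     39            43
take 3 rows with smallest price_plus_4:
   channel   rep  price  price_plus_4
10   phone   Yui     39            43
7    phone  Sara     63            67
9    phone  Sara     82            86
Hence 65.3333333333.

65.3333333333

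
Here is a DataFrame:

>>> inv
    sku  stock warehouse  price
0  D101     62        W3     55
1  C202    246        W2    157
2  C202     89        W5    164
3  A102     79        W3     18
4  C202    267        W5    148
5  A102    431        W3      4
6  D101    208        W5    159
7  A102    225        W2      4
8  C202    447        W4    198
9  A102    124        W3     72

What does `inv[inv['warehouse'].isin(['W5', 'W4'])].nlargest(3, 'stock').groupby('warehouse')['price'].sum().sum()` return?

filter rows where warehouse in ['W5', 'W4']:
    sku  stock warehouse  price
2  C202     89        W5    164
4  C202    267        W5    148
6  D101    208        W5    159
8  C202    447        W4    198
take 3 rows with largest stock:
    sku  stock warehouse  price
8  C202    447        W4    198
4  C202    267        W5    148
6  D101    208        W5    159
group by warehouse, sum of price:
warehouse
W4    198
W5    307
Name: price, dtype: int64
So sum() = 505.

505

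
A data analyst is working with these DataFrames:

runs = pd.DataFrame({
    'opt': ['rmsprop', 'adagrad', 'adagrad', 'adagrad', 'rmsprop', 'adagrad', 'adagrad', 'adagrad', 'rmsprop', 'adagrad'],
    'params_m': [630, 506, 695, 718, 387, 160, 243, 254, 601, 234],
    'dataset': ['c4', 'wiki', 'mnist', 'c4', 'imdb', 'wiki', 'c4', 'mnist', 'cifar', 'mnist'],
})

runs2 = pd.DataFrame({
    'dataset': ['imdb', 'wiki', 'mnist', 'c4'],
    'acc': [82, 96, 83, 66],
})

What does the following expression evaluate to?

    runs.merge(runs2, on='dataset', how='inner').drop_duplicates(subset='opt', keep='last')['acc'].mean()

82.5

merge on 'dataset' (how='inner') → 9 rows:
       opt  params_m dataset  acc
0  rmsprop       630      c4   66
1  adagrad       506    wiki   96
2  adagrad       695   mnist   83
3  adagrad       718      c4   66
4  rmsprop       387    imdb   82
5  adagrad       160    wiki   96
6  adagrad       243      c4   66
7  adagrad       254   mnist   83
8  adagrad       234   mnist   83
drop duplicate opt (keep=last):
       opt  params_m dataset  acc
4  rmsprop       387    imdb   82
8  adagrad       234   mnist   83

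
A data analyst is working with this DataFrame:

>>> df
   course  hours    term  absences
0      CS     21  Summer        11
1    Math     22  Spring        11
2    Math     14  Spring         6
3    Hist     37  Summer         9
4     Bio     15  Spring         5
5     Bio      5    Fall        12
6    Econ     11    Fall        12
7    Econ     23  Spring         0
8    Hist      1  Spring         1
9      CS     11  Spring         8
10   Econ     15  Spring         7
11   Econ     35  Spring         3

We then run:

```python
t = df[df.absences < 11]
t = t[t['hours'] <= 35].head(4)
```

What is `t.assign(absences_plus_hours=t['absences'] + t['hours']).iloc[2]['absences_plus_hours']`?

23

filter rows where absences < 11:
   course  hours    term  absences
2    Math     14  Spring         6
3    Hist     37  Summer         9
4     Bio     15  Spring         5
7    Econ     23  Spring         0
8    Hist      1  Spring         1
9      CS     11  Spring         8
10   Econ     15  Spring         7
11   Econ     35  Spring         3
filter rows where hours <= 35:
   course  hours    term  absences
2    Math     14  Spring         6
4     Bio     15  Spring         5
7    Econ     23  Spring         0
8    Hist      1  Spring         1
9      CS     11  Spring         8
10   Econ     15  Spring         7
11   Econ     35  Spring         3
take first 4 rows:
  course  hours    term  absences
2   Math     14  Spring         6
4    Bio     15  Spring         5
7   Econ     23  Spring         0
8   Hist      1  Spring         1
add column absences_plus_hours = t['absences'] + t['hours']:
  course  hours    term  absences  absences_plus_hours
2   Math     14  Spring         6                   20
4    Bio     15  Spring         5                   20
7   Econ     23  Spring         0                   23
8   Hist      1  Spring         1                    2
Finally, value at position 2, column 'absences_plus_hours' = 23.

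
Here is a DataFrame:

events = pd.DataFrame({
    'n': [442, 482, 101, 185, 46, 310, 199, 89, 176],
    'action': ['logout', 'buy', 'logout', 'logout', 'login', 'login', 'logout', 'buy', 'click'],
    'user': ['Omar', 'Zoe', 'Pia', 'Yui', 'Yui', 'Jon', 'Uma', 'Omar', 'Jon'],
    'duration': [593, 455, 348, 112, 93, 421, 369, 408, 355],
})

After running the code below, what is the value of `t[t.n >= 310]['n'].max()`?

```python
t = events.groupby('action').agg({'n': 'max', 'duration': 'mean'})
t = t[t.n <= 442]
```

442

group by action: max(n), mean(duration):
          n  duration
action               
buy     482     431.5
click   176     355.0
login   310     257.0
logout  442     355.5
filter rows where n <= 442:
          n  duration
action               
click   176     355.0
login   310     257.0
logout  442     355.5
filter rows where n >= 310:
          n  duration
action               
login   310     257.0
logout  442     355.5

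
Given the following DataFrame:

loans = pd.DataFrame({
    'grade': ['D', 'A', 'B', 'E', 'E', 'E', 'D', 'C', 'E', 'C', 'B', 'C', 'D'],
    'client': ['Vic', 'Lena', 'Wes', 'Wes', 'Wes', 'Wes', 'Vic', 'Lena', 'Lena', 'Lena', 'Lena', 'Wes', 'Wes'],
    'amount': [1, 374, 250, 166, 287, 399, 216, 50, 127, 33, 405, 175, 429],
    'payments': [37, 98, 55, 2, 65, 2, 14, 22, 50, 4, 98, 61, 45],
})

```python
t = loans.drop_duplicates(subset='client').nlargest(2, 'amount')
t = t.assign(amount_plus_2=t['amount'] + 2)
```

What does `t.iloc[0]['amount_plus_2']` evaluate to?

376

drop duplicate client (keep=first):
  grade client  amount  payments
0     D    Vic       1        37
1     A   Lena     374        98
2     B    Wes     250        55
take 2 rows with largest amount:
  grade client  amount  payments
1     A   Lena     374        98
2     B    Wes     250        55
add column amount_plus_2 = t['amount'] + 2:
  grade client  amount  payments  amount_plus_2
1     A   Lena     374        98            376
2     B    Wes     250        55            252
Then the value at position 0, column 'amount_plus_2': 376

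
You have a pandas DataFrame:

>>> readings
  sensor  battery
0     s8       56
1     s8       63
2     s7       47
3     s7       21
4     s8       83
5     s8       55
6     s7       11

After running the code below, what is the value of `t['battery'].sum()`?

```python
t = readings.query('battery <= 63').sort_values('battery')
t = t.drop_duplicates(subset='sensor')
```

66

filter rows where battery <= 63:
  sensor  battery
0     s8       56
1     s8       63
2     s7       47
3     s7       21
5     s8       55
6     s7       11
sort by battery:
  sensor  battery
6     s7       11
3     s7       21
2     s7       47
5     s8       55
0     s8       56
1     s8       63
drop duplicate sensor (keep=first):
  sensor  battery
6     s7       11
5     s8       55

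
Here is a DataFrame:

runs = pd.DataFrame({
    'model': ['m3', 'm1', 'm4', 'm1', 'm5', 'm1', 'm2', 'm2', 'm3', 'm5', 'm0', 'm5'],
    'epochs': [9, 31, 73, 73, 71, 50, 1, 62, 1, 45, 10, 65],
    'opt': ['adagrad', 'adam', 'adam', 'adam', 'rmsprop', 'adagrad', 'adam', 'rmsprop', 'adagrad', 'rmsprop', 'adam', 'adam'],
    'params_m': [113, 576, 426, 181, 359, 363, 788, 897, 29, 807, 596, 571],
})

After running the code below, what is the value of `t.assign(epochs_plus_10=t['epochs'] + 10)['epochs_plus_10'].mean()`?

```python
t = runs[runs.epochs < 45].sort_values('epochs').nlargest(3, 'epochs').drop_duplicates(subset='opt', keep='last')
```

filter rows where epochs < 45:
   model  epochs      opt  params_m
0     m3       9  adagrad       113
1     m1      31     adam       576
6     m2       1     adam       788
8     m3       1  adagrad        29
10    m0      10     adam       596
sort by epochs:
   model  epochs      opt  params_m
6     m2       1     adam       788
8     m3       1  adagrad        29
0     m3       9  adagrad       113
10    m0      10     adam       596
1     m1      31     adam       576
take 3 rows with largest epochs:
   model  epochs      opt  params_m
1     m1      31     adam       576
10    m0      10     adam       596
0     m3       9  adagrad       113
drop duplicate opt (keep=last):
   model  epochs      opt  params_m
10    m0      10     adam       596
0     m3       9  adagrad       113
add column epochs_plus_10 = t['epochs'] + 10:
   model  epochs      opt  params_m  epochs_plus_10
10    m0      10     adam       596              20
0     m3       9  adagrad       113              19
The mean of column 'epochs_plus_10' is 19.5.

19.5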